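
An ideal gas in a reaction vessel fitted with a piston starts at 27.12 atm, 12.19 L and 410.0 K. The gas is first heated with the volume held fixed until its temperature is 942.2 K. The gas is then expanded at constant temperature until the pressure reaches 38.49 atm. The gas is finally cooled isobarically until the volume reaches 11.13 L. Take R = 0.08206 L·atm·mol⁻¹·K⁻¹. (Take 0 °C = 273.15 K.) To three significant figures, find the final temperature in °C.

T₄ ≈ 258 °C

V constant ⇒ P ∝ T: V₂ = V₁; P₂ = P₁·(T₂/T₁) = 62.32 atm.
Isothermal, so P V is constant: T₃ = T₂; V₃ = V₂·(P₂/P₃) = 19.74 L.
Isobaric, so V/T is constant: P₄ = P₃; T₄ = T₃·(V₄/V₃) = 531.3 K.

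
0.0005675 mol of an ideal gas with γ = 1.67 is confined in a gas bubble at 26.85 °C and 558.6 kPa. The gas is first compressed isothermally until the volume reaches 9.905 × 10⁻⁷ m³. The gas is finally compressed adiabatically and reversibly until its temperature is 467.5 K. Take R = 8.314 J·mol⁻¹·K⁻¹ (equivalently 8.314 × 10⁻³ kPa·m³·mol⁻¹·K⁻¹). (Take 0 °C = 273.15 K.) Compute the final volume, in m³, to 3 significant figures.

V₃ ≈ 5.11e-07 m³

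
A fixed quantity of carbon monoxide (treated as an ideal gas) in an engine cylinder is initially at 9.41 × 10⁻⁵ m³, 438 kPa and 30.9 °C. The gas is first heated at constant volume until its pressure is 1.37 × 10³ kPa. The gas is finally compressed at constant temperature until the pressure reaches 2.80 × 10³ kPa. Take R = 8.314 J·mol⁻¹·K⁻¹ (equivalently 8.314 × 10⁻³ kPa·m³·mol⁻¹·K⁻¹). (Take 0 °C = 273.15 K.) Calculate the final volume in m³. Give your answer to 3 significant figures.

Convert: T₁ = 304.0 K.
V constant ⇒ P ∝ T: V₂ = V₁; T₂ = T₁·(P₂/P₁) = 951.0 K.
Isothermal, so P V is constant: T₃ = T₂; V₃ = V₂·(P₂/P₃) = 4.604e-05 m³.

V₃ ≈ 4.60e-05 m³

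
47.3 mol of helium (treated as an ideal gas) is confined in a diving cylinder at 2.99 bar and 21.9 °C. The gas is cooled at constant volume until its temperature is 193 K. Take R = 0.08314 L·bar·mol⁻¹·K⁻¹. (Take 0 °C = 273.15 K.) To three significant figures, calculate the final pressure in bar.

P₂ ≈ 1.96 bar

Convert: T₁ = 295.0 K.
From PV = nRT: V₁ = nRT₁/P₁ = 388.1 L.
V constant ⇒ P ∝ T: V₂ = V₁; P₂ = P₁·(T₂/T₁) = 1.956 bar.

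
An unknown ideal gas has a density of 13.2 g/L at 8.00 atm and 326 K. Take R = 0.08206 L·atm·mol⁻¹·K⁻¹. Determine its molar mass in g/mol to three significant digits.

M ≈ 44.1 g/mol

ρ = PM/(RT) ⇒ M = ρRT/P = (13.2 × 0.08206 × 326.0) / 8.00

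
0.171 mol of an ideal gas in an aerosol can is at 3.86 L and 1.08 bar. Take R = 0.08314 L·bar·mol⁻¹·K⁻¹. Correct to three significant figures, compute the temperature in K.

T ≈ 293 K

PV = nRT ⇒ T = PV/(nR) = (1.08 × 3.86) / (0.171 × 0.08314)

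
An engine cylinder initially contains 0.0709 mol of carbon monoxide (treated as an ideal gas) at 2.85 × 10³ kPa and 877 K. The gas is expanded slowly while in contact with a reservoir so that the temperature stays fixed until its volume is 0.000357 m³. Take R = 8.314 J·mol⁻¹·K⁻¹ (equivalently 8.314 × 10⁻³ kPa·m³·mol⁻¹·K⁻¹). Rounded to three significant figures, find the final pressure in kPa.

From PV = nRT: V₁ = nRT₁/P₁ = 0.0001814 m³.
T constant ⇒ Boyle's law P V = const: T₂ = T₁; P₂ = P₁·(V₁/V₂) = 1448 kPa.

P₂ ≈ 1.45e+03 kPa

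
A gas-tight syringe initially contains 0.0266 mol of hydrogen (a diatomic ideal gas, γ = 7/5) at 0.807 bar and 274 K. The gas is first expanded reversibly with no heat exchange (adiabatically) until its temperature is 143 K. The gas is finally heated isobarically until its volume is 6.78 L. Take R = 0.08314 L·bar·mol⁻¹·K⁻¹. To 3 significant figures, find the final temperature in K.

T₃ ≈ 254 K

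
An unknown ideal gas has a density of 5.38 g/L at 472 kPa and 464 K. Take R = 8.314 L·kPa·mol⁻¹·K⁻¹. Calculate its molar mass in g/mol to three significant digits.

ρ = PM/(RT) ⇒ M = ρRT/P = (5.38 × 8.314 × 464.0) / 472

M ≈ 44.0 g/mol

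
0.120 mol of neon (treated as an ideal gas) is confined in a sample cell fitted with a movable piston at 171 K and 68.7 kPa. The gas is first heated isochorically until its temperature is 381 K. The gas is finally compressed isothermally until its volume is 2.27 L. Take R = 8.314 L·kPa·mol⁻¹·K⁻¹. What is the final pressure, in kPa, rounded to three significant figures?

P₃ ≈ 167 kPa

From PV = nRT: V₁ = nRT₁/P₁ = 2.483 L.
Isochoric, so P/T is constant: V₂ = V₁; P₂ = P₁·(T₂/T₁) = 153.1 kPa.
Isothermal, so P V is constant: T₃ = T₂; P₃ = P₂·(V₂/V₃) = 167.5 kPa.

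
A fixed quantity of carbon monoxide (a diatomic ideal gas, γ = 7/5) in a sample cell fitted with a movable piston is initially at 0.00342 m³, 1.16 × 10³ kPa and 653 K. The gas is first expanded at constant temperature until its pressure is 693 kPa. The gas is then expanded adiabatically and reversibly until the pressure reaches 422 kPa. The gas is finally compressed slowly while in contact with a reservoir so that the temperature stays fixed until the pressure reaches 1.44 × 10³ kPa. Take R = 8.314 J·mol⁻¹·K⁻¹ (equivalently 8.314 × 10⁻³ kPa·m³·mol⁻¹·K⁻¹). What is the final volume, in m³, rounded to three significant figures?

Isothermal, so P V is constant: T₂ = T₁; V₂ = V₁·(P₁/P₂) = 0.005725 m³.
Adiabatic (γ = 7/5), T V^(γ−1) and P V^γ constant: T₃ = T₂·(P₃/P₂)^((γ−1)/γ) = 566.7 K; V₃ = V₂·(P₂/P₃)^(1/γ) = 0.008159 m³.
Isothermal, so P V is constant: T₄ = T₃; V₄ = V₃·(P₃/P₄) = 0.002391 m³.

V₄ ≈ 0.00239 m³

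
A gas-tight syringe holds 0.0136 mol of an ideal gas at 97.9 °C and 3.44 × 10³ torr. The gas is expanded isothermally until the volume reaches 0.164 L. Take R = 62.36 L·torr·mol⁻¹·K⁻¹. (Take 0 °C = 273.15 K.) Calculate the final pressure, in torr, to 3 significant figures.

Convert: T₁ = 371.0 K.
From PV = nRT: V₁ = nRT₁/P₁ = 0.09148 L.
T constant ⇒ Boyle's law P V = const: T₂ = T₁; P₂ = P₁·(V₁/V₂) = 1919 torr.

P₂ ≈ 1.92e+03 torr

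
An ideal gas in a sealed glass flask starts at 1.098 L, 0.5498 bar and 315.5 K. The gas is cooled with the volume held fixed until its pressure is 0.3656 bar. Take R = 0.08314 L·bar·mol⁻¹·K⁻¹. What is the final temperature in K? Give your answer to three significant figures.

V constant ⇒ P ∝ T: V₂ = V₁; T₂ = T₁·(P₂/P₁) = 209.8 K.

T₂ ≈ 210 K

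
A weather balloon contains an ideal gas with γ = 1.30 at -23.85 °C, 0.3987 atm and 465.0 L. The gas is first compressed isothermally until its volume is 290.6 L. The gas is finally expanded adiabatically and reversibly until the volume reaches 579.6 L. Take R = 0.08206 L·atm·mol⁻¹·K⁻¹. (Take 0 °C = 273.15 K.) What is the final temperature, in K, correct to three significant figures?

Convert: T₁ = 249.3 K.
T constant ⇒ Boyle's law P V = const: T₂ = T₁; P₂ = P₁·(V₁/V₂) = 0.6380 atm.
Adiabatic (γ = 1.30), T V^(γ−1) and P V^γ constant: T₃ = T₂·(V₂/V₃)^(γ−1) = 202.7 K; P₃ = P₂·(V₂/V₃)^γ = 0.2600 atm.

T₃ ≈ 203 K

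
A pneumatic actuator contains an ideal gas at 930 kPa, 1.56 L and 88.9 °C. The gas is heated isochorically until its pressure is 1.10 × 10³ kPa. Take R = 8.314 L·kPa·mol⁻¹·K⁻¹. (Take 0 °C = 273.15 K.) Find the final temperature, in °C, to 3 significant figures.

Convert: T₁ = 362.0 K.
V constant ⇒ P ∝ T: V₂ = V₁; T₂ = T₁·(P₂/P₁) = 428.2 K.

T₂ ≈ 155 °C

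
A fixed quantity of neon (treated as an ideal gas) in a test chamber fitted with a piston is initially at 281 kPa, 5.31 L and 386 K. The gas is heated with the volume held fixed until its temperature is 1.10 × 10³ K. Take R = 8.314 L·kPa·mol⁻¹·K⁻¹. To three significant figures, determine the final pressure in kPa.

P₂ ≈ 801 kPa

Isochoric, so P/T is constant: V₂ = V₁; P₂ = P₁·(T₂/T₁) = 800.8 kPa.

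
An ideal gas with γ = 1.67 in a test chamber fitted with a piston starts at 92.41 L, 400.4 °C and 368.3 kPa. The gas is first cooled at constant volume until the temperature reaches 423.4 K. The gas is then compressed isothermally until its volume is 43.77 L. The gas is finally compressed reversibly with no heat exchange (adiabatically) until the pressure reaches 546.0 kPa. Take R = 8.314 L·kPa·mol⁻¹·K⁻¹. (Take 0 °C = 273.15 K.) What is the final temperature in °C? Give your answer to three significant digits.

T₄ ≈ 169 °C

Convert: T₁ = 673.5 K.
V constant ⇒ P ∝ T: V₂ = V₁; P₂ = P₁·(T₂/T₁) = 231.5 kPa.
T constant ⇒ Boyle's law P V = const: T₃ = T₂; P₃ = P₂·(V₂/V₃) = 488.8 kPa.
Reversible adiabatic, γ = 1.67: T₄ = T₃·(P₄/P₃)^((γ−1)/γ) = 442.6 K; V₄ = V₃·(P₃/P₄)^(1/γ) = 40.96 L.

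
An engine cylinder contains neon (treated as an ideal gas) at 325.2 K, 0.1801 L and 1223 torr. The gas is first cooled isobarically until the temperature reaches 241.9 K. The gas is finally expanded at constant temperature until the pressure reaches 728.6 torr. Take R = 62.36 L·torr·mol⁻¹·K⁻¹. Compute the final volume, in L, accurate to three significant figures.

P constant ⇒ V ∝ T: P₂ = P₁; V₂ = V₁·(T₂/T₁) = 0.1340 L.
T constant ⇒ Boyle's law P V = const: T₃ = T₂; V₃ = V₂·(P₂/P₃) = 0.2249 L.

V₃ ≈ 0.225 L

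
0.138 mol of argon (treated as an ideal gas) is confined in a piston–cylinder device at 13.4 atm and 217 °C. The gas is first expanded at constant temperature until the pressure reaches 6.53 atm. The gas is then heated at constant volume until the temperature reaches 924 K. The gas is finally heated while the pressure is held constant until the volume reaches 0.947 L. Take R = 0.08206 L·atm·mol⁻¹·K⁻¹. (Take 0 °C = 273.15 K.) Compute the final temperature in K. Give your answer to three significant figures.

Convert: T₁ = 490.1 K.
From PV = nRT: V₁ = nRT₁/P₁ = 0.4142 L.
T constant ⇒ Boyle's law P V = const: T₂ = T₁; V₂ = V₁·(P₁/P₂) = 0.8500 L.
Isochoric, so P/T is constant: V₃ = V₂; P₃ = P₂·(T₃/T₂) = 12.31 atm.
P constant ⇒ V ∝ T: P₄ = P₃; T₄ = T₃·(V₄/V₃) = 1029 K.

T₄ ≈ 1.03e+03 K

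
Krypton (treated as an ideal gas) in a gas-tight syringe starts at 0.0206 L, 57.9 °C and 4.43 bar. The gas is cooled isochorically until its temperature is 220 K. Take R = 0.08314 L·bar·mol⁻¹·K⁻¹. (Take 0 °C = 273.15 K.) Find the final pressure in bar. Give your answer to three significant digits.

Convert: T₁ = 331.0 K.
V constant ⇒ P ∝ T: V₂ = V₁; P₂ = P₁·(T₂/T₁) = 2.944 bar.

P₂ ≈ 2.94 bar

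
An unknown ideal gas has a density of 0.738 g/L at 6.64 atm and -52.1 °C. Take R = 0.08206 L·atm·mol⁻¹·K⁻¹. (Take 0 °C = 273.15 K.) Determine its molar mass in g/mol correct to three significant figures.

ρ = PM/(RT) ⇒ M = ρRT/P = (0.738 × 0.08206 × 221.0) / 6.64

M ≈ 2.02 g/mol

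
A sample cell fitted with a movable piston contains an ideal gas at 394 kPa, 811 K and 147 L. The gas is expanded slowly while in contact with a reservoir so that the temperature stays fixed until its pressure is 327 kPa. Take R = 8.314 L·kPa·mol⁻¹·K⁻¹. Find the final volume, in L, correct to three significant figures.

Isothermal, so P V is constant: T₂ = T₁; V₂ = V₁·(P₁/P₂) = 177.1 L.

V₂ ≈ 177 L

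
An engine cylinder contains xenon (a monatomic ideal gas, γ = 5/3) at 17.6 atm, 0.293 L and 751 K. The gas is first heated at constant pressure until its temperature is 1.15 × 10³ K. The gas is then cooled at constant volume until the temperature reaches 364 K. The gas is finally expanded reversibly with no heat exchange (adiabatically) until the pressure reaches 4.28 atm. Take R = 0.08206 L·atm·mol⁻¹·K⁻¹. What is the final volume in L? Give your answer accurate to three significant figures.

V₄ ≈ 0.526 L

Isobaric, so V/T is constant: P₂ = P₁; V₂ = V₁·(T₂/T₁) = 0.4487 L.
V constant ⇒ P ∝ T: V₃ = V₂; P₃ = P₂·(T₃/T₂) = 5.571 atm.
Reversible adiabatic, γ = 5/3: T₄ = T₃·(P₄/P₃)^((γ−1)/γ) = 327.6 K; V₄ = V₃·(P₃/P₄)^(1/γ) = 0.5255 L.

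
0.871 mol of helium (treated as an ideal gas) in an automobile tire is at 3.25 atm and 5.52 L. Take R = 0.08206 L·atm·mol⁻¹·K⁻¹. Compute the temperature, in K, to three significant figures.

T ≈ 251 K

PV = nRT ⇒ T = PV/(nR) = (3.25 × 5.52) / (0.871 × 0.08206)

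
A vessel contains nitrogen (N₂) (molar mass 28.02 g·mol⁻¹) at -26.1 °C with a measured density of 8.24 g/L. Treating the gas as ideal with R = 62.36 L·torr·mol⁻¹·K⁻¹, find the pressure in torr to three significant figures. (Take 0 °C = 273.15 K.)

P ≈ 4.53e+03 torr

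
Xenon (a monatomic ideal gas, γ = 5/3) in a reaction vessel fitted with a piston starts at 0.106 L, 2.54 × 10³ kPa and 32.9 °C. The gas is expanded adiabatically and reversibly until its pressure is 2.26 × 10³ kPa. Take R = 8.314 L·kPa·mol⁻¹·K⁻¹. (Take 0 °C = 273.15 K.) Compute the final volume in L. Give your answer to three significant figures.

Convert: T₁ = 306.0 K.
Reversible adiabatic, γ = 5/3: T₂ = T₁·(P₂/P₁)^((γ−1)/γ) = 292.1 K; V₂ = V₁·(P₁/P₂)^(1/γ) = 0.1137 L.

V₂ ≈ 0.114 L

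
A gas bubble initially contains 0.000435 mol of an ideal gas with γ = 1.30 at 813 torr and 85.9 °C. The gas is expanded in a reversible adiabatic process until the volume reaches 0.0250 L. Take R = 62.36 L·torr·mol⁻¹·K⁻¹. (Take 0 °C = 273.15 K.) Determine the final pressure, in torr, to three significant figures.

P₂ ≈ 312 torr

Convert: T₁ = 359.0 K.
From PV = nRT: V₁ = nRT₁/P₁ = 0.01198 L.
Reversible adiabatic, γ = 1.30: T₂ = T₁·(V₁/V₂)^(γ−1) = 287.9 K; P₂ = P₁·(V₁/V₂)^γ = 312.4 torr.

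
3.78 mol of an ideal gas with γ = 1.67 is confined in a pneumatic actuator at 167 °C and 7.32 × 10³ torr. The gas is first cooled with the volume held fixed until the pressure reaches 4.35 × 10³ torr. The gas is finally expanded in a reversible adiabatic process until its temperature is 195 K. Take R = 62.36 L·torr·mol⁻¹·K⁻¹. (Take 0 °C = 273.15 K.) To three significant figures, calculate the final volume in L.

Convert: T₁ = 440.1 K.
From PV = nRT: V₁ = nRT₁/P₁ = 14.17 L.
V constant ⇒ P ∝ T: V₂ = V₁; T₂ = T₁·(P₂/P₁) = 261.6 K.
Reversible adiabatic, γ = 1.67: P₃ = P₂·(T₃/T₂)^(γ/(γ−1)) = 2092 torr; V₃ = V₂·(T₂/T₃)^(1/(γ−1)) = 21.97 L.

V₃ ≈ 22.0 L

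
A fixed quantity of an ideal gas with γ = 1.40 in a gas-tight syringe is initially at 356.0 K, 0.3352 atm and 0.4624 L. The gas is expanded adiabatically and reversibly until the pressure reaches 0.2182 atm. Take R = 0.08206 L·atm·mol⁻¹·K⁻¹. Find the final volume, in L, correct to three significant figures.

V₂ ≈ 0.628 L

Adiabatic (γ = 1.40), T V^(γ−1) and P V^γ constant: T₂ = T₁·(P₂/P₁)^((γ−1)/γ) = 314.9 K; V₂ = V₁·(P₁/P₂)^(1/γ) = 0.6283 L.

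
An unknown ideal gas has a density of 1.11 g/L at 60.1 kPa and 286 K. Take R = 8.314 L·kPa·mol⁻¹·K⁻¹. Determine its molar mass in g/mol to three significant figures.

ρ = PM/(RT) ⇒ M = ρRT/P = (1.11 × 8.314 × 286.0) / 60.1

M ≈ 43.9 g/mol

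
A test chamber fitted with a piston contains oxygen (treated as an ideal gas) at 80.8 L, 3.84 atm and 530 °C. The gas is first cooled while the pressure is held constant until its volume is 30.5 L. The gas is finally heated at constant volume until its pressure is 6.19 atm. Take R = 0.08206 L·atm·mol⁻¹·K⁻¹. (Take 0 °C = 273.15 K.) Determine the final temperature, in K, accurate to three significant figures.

T₃ ≈ 489 K

Convert: T₁ = 803.1 K.
P constant ⇒ V ∝ T: P₂ = P₁; T₂ = T₁·(V₂/V₁) = 303.2 K.
Isochoric, so P/T is constant: V₃ = V₂; T₃ = T₂·(P₃/P₂) = 488.7 K.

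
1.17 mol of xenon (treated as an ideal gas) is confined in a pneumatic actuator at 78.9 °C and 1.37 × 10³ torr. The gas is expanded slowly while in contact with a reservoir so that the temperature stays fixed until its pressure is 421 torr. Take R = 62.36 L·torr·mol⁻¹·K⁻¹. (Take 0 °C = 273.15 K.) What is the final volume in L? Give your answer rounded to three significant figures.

V₂ ≈ 61.0 L

Convert: T₁ = 352.0 K.
From PV = nRT: V₁ = nRT₁/P₁ = 18.75 L.
Isothermal, so P V is constant: T₂ = T₁; V₂ = V₁·(P₁/P₂) = 61.01 L.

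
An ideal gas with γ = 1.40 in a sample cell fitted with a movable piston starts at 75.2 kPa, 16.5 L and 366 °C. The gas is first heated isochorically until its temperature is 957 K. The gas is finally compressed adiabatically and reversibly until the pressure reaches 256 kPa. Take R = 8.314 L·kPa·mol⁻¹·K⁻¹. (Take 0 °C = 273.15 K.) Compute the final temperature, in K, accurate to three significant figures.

T₃ ≈ 1.21e+03 K

Convert: T₁ = 639.1 K.
V constant ⇒ P ∝ T: V₂ = V₁; P₂ = P₁·(T₂/T₁) = 112.6 kPa.
Adiabatic (γ = 1.40), T V^(γ−1) and P V^γ constant: T₃ = T₂·(P₃/P₂)^((γ−1)/γ) = 1210 K; V₃ = V₂·(P₂/P₃)^(1/γ) = 9.177 L.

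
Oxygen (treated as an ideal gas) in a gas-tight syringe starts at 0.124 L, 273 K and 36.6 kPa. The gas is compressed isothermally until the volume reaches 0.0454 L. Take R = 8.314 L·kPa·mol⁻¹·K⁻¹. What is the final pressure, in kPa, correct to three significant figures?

T constant ⇒ Boyle's law P V = const: T₂ = T₁; P₂ = P₁·(V₁/V₂) = 99.96 kPa.

P₂ ≈ 100 kPa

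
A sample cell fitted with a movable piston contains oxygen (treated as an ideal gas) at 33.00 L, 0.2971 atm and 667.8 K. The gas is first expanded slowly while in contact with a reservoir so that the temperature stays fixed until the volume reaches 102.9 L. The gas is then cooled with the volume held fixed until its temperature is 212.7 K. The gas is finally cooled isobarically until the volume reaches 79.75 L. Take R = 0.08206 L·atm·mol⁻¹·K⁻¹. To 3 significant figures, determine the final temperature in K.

T₄ ≈ 165 K

T constant ⇒ Boyle's law P V = const: T₂ = T₁; P₂ = P₁·(V₁/V₂) = 0.09528 atm.
Isochoric, so P/T is constant: V₃ = V₂; P₃ = P₂·(T₃/T₂) = 0.03035 atm.
P constant ⇒ V ∝ T: P₄ = P₃; T₄ = T₃·(V₄/V₃) = 164.8 K.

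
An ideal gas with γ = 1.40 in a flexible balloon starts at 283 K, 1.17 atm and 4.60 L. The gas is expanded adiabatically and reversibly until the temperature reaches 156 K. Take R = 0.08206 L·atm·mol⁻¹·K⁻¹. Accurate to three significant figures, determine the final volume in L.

V₂ ≈ 20.4 L

Reversible adiabatic, γ = 1.40: P₂ = P₁·(T₂/T₁)^(γ/(γ−1)) = 0.1455 atm; V₂ = V₁·(T₁/T₂)^(1/(γ−1)) = 20.39 L.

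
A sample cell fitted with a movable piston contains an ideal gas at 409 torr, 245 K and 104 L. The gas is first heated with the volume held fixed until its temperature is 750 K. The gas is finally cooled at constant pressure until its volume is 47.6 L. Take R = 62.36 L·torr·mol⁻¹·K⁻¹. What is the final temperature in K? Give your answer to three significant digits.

V constant ⇒ P ∝ T: V₂ = V₁; P₂ = P₁·(T₂/T₁) = 1252 torr.
P constant ⇒ V ∝ T: P₃ = P₂; T₃ = T₂·(V₃/V₂) = 343.3 K.

T₃ ≈ 343 K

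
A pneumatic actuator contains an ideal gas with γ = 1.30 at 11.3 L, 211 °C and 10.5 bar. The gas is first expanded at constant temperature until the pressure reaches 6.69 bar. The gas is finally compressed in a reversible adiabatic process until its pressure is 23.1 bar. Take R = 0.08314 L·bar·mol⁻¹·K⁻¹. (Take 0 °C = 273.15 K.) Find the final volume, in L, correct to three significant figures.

V₃ ≈ 6.84 L

Convert: T₁ = 484.1 K.
Isothermal, so P V is constant: T₂ = T₁; V₂ = V₁·(P₁/P₂) = 17.74 L.
Adiabatic (γ = 1.30), T V^(γ−1) and P V^γ constant: T₃ = T₂·(P₃/P₂)^((γ−1)/γ) = 644.4 K; V₃ = V₂·(P₂/P₃)^(1/γ) = 6.837 L.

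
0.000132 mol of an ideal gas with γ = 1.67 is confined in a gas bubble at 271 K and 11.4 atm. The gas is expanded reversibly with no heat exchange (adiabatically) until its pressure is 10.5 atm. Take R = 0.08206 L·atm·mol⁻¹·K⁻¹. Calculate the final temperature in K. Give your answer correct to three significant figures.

From PV = nRT: V₁ = nRT₁/P₁ = 0.0002575 L.
Adiabatic (γ = 1.67), T V^(γ−1) and P V^γ constant: T₂ = T₁·(P₂/P₁)^((γ−1)/γ) = 262.2 K; V₂ = V₁·(P₁/P₂)^(1/γ) = 0.0002705 L.

T₂ ≈ 262 K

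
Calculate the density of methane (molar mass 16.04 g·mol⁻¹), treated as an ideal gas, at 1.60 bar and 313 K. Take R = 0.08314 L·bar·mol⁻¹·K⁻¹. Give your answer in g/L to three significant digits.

ρ ≈ 0.986 g/L

ρ = PM/(RT) = (1.60 × 16.04) / (0.08314 × 313.0)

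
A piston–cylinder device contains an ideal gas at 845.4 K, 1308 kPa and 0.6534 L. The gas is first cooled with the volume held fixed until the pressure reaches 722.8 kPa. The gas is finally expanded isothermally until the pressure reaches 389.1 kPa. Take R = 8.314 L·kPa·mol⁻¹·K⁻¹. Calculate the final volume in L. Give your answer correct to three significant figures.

V constant ⇒ P ∝ T: V₂ = V₁; T₂ = T₁·(P₂/P₁) = 467.2 K.
T constant ⇒ Boyle's law P V = const: T₃ = T₂; V₃ = V₂·(P₂/P₃) = 1.214 L.

V₃ ≈ 1.21 L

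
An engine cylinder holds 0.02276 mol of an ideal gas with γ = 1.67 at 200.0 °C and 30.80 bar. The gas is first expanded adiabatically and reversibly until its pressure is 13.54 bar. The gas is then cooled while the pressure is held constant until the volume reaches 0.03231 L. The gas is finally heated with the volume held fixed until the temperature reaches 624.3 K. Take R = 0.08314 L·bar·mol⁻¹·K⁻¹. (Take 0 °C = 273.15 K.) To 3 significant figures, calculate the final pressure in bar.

P₄ ≈ 36.6 bar

Convert: T₁ = 473.1 K.
From PV = nRT: V₁ = nRT₁/P₁ = 0.02907 L.
Adiabatic (γ = 1.67), T V^(γ−1) and P V^γ constant: T₂ = T₁·(P₂/P₁)^((γ−1)/γ) = 340.3 K; V₂ = V₁·(P₁/P₂)^(1/γ) = 0.04755 L.
P constant ⇒ V ∝ T: P₃ = P₂; T₃ = T₂·(V₃/V₂) = 231.2 K.
Isochoric, so P/T is constant: V₄ = V₃; P₄ = P₃·(T₄/T₃) = 36.56 bar.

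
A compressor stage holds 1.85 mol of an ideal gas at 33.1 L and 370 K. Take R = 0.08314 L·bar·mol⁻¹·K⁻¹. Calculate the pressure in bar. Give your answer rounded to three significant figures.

P ≈ 1.72 bar

PV = nRT ⇒ P = nRT/V = (1.85 × 0.08314 × 370) / 33.1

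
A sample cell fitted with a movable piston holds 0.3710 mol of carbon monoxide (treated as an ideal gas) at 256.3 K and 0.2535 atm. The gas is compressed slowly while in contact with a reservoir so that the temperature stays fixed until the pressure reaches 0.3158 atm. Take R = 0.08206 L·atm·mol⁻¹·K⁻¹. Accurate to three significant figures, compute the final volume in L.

V₂ ≈ 24.7 L

From PV = nRT: V₁ = nRT₁/P₁ = 30.78 L.
Isothermal, so P V is constant: T₂ = T₁; V₂ = V₁·(P₁/P₂) = 24.71 L.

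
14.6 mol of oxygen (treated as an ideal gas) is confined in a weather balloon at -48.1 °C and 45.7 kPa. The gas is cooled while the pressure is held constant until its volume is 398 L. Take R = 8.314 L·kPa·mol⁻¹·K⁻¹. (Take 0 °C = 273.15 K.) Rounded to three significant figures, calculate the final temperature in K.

T₂ ≈ 150 K

Convert: T₁ = 225.0 K.
From PV = nRT: V₁ = nRT₁/P₁ = 597.8 L.
P constant ⇒ V ∝ T: P₂ = P₁; T₂ = T₁·(V₂/V₁) = 149.8 K.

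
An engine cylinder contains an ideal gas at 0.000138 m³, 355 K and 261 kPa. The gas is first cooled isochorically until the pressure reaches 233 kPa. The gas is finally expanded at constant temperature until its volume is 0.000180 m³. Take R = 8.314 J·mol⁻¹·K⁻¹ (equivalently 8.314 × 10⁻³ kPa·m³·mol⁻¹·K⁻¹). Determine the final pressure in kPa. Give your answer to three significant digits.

Isochoric, so P/T is constant: V₂ = V₁; T₂ = T₁·(P₂/P₁) = 316.9 K.
Isothermal, so P V is constant: T₃ = T₂; P₃ = P₂·(V₂/V₃) = 178.6 kPa.

P₃ ≈ 179 kPa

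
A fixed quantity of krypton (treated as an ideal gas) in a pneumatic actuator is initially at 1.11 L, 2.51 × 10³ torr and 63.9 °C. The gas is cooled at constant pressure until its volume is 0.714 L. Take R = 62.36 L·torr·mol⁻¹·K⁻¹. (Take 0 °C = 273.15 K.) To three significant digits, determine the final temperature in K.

Convert: T₁ = 337.0 K.
P constant ⇒ V ∝ T: P₂ = P₁; T₂ = T₁·(V₂/V₁) = 216.8 K.

T₂ ≈ 217 K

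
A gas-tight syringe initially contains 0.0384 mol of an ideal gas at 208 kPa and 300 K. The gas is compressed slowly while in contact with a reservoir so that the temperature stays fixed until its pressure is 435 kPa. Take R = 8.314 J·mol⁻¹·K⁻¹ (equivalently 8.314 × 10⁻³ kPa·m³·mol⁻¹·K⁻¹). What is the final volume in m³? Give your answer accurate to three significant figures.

From PV = nRT: V₁ = nRT₁/P₁ = 0.0004605 m³.
T constant ⇒ Boyle's law P V = const: T₂ = T₁; V₂ = V₁·(P₁/P₂) = 0.0002202 m³.

V₂ ≈ 0.000220 m³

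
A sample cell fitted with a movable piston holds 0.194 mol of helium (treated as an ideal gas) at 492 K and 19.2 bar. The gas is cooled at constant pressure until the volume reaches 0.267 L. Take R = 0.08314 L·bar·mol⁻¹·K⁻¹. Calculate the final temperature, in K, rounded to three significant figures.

From PV = nRT: V₁ = nRT₁/P₁ = 0.4133 L.
P constant ⇒ V ∝ T: P₂ = P₁; T₂ = T₁·(V₂/V₁) = 317.8 K.

T₂ ≈ 318 K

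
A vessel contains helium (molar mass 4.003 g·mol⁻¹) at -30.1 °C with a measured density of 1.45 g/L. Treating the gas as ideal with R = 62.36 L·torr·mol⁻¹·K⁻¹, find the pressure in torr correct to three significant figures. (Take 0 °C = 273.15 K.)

P ≈ 5.49e+03 torr

ρ = PM/(RT) ⇒ P = ρRT/M = (1.45 × 62.36 × 243.0) / 4.003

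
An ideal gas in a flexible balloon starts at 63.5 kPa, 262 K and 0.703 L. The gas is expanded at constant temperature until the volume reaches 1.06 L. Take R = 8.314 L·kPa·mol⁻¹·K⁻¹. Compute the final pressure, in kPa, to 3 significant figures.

P₂ ≈ 42.1 kPa

Isothermal, so P V is constant: T₂ = T₁; P₂ = P₁·(V₁/V₂) = 42.11 kPa.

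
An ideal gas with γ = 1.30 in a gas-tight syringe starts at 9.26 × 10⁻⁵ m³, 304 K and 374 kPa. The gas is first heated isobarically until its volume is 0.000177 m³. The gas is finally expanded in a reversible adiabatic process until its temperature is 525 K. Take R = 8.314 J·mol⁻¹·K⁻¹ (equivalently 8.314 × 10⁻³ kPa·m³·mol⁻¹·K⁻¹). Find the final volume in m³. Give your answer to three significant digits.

V₃ ≈ 0.000248 m³

P constant ⇒ V ∝ T: P₂ = P₁; T₂ = T₁·(V₂/V₁) = 581.1 K.
Adiabatic (γ = 1.30), T V^(γ−1) and P V^γ constant: P₃ = P₂·(T₃/T₂)^(γ/(γ−1)) = 240.9 kPa; V₃ = V₂·(T₂/T₃)^(1/(γ−1)) = 0.0002483 m³.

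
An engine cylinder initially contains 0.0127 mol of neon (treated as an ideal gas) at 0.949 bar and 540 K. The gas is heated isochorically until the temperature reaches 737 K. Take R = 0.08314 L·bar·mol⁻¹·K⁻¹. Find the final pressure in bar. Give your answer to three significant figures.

From PV = nRT: V₁ = nRT₁/P₁ = 0.6008 L.
V constant ⇒ P ∝ T: V₂ = V₁; P₂ = P₁·(T₂/T₁) = 1.295 bar.

P₂ ≈ 1.30 bar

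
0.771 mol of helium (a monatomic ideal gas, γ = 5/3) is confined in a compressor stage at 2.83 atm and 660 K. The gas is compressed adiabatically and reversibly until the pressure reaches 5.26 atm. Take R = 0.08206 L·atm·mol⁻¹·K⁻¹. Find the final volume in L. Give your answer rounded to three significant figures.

From PV = nRT: V₁ = nRT₁/P₁ = 14.76 L.
Reversible adiabatic, γ = 5/3: T₂ = T₁·(P₂/P₁)^((γ−1)/γ) = 845.7 K; V₂ = V₁·(P₁/P₂)^(1/γ) = 10.17 L.

V₂ ≈ 10.2 L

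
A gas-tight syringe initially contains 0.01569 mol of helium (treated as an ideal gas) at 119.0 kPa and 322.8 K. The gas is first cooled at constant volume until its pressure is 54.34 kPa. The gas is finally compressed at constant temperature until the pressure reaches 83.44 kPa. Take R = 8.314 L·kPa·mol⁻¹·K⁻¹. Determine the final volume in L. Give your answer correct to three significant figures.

From PV = nRT: V₁ = nRT₁/P₁ = 0.3539 L.
V constant ⇒ P ∝ T: V₂ = V₁; T₂ = T₁·(P₂/P₁) = 147.4 K.
Isothermal, so P V is constant: T₃ = T₂; V₃ = V₂·(P₂/P₃) = 0.2304 L.

V₃ ≈ 0.230 L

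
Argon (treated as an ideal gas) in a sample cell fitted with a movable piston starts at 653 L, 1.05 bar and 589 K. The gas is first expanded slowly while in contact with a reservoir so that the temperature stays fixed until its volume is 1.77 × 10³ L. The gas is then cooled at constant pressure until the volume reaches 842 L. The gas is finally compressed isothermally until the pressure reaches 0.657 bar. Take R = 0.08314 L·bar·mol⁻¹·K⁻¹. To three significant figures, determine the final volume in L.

V₄ ≈ 496 L

T constant ⇒ Boyle's law P V = const: T₂ = T₁; P₂ = P₁·(V₁/V₂) = 0.3874 bar.
Isobaric, so V/T is constant: P₃ = P₂; T₃ = T₂·(V₃/V₂) = 280.2 K.
T constant ⇒ Boyle's law P V = const: T₄ = T₃; V₄ = V₃·(P₃/P₄) = 496.5 L.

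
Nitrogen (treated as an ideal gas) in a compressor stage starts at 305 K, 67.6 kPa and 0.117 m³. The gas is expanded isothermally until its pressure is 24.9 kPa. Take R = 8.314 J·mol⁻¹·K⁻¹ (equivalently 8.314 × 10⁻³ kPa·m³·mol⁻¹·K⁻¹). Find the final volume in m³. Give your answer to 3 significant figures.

V₂ ≈ 0.318 m³

T constant ⇒ Boyle's law P V = const: T₂ = T₁; V₂ = V₁·(P₁/P₂) = 0.3176 m³.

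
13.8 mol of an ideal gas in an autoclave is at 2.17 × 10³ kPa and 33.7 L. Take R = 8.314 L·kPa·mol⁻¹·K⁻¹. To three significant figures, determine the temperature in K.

T ≈ 637 K

PV = nRT ⇒ T = PV/(nR) = (2.17e+03 × 33.7) / (13.8 × 8.314)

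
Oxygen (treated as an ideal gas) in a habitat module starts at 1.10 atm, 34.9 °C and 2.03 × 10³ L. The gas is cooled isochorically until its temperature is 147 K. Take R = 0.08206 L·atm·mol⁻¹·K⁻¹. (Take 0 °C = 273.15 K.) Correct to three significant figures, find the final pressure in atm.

Convert: T₁ = 308.0 K.
V constant ⇒ P ∝ T: V₂ = V₁; P₂ = P₁·(T₂/T₁) = 0.5249 atm.

P₂ ≈ 0.525 atm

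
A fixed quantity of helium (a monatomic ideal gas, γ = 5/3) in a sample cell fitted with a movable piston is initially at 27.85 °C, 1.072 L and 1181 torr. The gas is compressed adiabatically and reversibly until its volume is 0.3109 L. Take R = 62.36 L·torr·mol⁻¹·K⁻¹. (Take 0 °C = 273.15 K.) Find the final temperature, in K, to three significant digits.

Convert: T₁ = 301.0 K.
Reversible adiabatic, γ = 5/3: T₂ = T₁·(V₁/V₂)^(γ−1) = 687.0 K; P₂ = P₁·(V₁/V₂)^γ = 9294 torr.

T₂ ≈ 687 K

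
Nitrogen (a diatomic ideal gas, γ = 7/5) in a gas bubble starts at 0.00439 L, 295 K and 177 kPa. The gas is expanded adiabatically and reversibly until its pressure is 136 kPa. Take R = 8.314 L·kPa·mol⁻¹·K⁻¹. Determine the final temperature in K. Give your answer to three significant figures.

Reversible adiabatic, γ = 7/5: T₂ = T₁·(P₂/P₁)^((γ−1)/γ) = 273.6 K; V₂ = V₁·(P₁/P₂)^(1/γ) = 0.005299 L.

T₂ ≈ 274 K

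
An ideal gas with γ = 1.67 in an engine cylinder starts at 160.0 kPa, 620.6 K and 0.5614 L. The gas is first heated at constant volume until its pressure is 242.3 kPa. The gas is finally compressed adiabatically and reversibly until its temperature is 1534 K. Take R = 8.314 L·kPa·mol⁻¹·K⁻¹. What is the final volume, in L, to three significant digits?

V₃ ≈ 0.270 L

Isochoric, so P/T is constant: V₂ = V₁; T₂ = T₁·(P₂/P₁) = 939.8 K.
Adiabatic (γ = 1.67), T V^(γ−1) and P V^γ constant: P₃ = P₂·(T₃/T₂)^(γ/(γ−1)) = 821.7 kPa; V₃ = V₂·(T₂/T₃)^(1/(γ−1)) = 0.2702 L.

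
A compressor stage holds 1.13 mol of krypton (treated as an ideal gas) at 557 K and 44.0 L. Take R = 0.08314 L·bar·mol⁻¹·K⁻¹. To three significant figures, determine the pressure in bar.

P ≈ 1.19 bar

PV = nRT ⇒ P = nRT/V = (1.13 × 0.08314 × 557) / 44.0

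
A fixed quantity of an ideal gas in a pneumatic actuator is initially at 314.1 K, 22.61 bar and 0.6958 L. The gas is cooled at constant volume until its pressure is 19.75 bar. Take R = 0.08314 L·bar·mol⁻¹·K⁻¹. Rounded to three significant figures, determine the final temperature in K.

T₂ ≈ 274 K

Isochoric, so P/T is constant: V₂ = V₁; T₂ = T₁·(P₂/P₁) = 274.4 K.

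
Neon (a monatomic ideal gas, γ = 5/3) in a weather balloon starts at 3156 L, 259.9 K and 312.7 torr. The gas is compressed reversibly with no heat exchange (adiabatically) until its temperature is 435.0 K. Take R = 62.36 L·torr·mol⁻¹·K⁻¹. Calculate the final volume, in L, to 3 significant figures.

V₂ ≈ 1.46e+03 L

Adiabatic (γ = 5/3), T V^(γ−1) and P V^γ constant: P₂ = P₁·(T₂/T₁)^(γ/(γ−1)) = 1133 torr; V₂ = V₁·(T₁/T₂)^(1/(γ−1)) = 1458 L.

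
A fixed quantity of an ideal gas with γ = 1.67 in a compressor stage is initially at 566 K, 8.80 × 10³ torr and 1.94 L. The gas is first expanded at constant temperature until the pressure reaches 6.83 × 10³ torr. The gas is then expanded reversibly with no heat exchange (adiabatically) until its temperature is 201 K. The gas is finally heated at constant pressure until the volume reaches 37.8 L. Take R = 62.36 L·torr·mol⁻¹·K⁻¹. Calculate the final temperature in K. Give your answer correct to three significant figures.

T₄ ≈ 648 K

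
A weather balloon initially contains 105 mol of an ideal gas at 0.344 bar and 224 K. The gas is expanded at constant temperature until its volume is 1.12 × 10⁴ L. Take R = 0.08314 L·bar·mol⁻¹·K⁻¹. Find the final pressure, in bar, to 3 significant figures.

P₂ ≈ 0.175 bar

From PV = nRT: V₁ = nRT₁/P₁ = 5684 L.
T constant ⇒ Boyle's law P V = const: T₂ = T₁; P₂ = P₁·(V₁/V₂) = 0.1746 bar.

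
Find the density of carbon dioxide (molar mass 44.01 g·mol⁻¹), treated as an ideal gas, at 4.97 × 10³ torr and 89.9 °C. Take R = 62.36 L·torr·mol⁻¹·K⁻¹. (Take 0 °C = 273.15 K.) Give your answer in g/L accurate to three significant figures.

ρ ≈ 9.66 g/L

ρ = PM/(RT) = (4.97e+03 × 44.01) / (62.36 × 363.0)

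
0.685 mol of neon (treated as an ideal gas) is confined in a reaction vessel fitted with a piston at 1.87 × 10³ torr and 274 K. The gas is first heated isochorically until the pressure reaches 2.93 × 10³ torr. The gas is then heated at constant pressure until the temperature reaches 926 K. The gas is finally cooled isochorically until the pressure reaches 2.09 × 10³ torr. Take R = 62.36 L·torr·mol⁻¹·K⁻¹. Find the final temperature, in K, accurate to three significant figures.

From PV = nRT: V₁ = nRT₁/P₁ = 6.259 L.
V constant ⇒ P ∝ T: V₂ = V₁; T₂ = T₁·(P₂/P₁) = 429.3 K.
P constant ⇒ V ∝ T: P₃ = P₂; V₃ = V₂·(T₃/T₂) = 13.50 L.
Isochoric, so P/T is constant: V₄ = V₃; T₄ = T₃·(P₄/P₃) = 660.5 K.

T₄ ≈ 661 K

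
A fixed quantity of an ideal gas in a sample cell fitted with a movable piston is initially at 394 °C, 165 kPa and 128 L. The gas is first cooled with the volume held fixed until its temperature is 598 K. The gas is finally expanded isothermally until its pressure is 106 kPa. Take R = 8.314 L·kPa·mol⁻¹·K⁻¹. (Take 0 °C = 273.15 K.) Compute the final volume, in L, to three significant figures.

V₃ ≈ 179 L

Convert: T₁ = 667.1 K.
V constant ⇒ P ∝ T: V₂ = V₁; P₂ = P₁·(T₂/T₁) = 147.9 kPa.
Isothermal, so P V is constant: T₃ = T₂; V₃ = V₂·(P₂/P₃) = 178.6 L.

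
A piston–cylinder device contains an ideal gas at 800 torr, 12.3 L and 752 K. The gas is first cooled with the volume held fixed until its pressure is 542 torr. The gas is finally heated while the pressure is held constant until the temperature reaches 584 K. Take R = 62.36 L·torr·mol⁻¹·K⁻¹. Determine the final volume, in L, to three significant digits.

Isochoric, so P/T is constant: V₂ = V₁; T₂ = T₁·(P₂/P₁) = 509.5 K.
P constant ⇒ V ∝ T: P₃ = P₂; V₃ = V₂·(T₃/T₂) = 14.10 L.

V₃ ≈ 14.1 L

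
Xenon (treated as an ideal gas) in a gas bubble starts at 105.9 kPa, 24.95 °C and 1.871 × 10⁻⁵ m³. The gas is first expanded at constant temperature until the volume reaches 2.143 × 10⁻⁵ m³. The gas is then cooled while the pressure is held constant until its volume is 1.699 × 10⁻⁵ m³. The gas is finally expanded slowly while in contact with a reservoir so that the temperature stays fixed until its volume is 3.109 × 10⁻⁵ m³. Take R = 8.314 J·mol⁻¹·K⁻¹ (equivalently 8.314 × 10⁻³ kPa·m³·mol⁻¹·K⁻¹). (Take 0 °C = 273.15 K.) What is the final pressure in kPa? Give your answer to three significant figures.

P₄ ≈ 50.5 kPa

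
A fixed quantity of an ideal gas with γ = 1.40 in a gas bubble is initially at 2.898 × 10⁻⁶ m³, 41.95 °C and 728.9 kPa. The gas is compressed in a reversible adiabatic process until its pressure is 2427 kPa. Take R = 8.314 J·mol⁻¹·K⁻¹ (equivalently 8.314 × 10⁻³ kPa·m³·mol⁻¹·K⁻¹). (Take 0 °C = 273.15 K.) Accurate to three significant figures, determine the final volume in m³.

Convert: T₁ = 315.1 K.
Adiabatic (γ = 1.40), T V^(γ−1) and P V^γ constant: T₂ = T₁·(P₂/P₁)^((γ−1)/γ) = 444.3 K; V₂ = V₁·(P₁/P₂)^(1/γ) = 1.227e-06 m³.

V₂ ≈ 1.23e-06 m³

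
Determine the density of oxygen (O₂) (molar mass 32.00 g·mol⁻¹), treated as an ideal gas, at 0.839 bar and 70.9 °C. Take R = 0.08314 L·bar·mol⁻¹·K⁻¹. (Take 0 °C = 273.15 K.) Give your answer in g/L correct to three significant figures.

ρ ≈ 0.939 g/L

ρ = PM/(RT) = (0.839 × 32.00) / (0.08314 × 344.0)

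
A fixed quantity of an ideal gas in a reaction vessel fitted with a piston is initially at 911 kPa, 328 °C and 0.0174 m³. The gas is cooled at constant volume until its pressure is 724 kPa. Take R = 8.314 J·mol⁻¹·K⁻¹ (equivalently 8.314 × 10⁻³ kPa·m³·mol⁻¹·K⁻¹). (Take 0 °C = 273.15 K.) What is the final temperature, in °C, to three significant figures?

T₂ ≈ 205 °C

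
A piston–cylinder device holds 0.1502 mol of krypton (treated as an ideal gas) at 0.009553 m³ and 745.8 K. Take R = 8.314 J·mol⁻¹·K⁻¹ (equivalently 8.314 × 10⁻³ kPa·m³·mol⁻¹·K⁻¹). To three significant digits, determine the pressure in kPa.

P ≈ 97.5 kPa

PV = nRT ⇒ P = nRT/V = (0.1502 × 8.314 × 10⁻³ × 745.8) / 0.009553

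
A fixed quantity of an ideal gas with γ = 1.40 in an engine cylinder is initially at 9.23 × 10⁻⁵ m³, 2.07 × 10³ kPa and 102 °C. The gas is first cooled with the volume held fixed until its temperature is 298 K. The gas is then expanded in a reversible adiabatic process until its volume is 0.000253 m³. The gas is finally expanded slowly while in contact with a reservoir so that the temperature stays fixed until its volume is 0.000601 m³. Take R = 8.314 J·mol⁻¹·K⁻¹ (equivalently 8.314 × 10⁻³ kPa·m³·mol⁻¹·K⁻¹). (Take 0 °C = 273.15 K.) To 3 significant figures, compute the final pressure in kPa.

P₄ ≈ 169 kPa

Convert: T₁ = 375.1 K.
Isochoric, so P/T is constant: V₂ = V₁; P₂ = P₁·(T₂/T₁) = 1644 kPa.
Adiabatic (γ = 1.40), T V^(γ−1) and P V^γ constant: T₃ = T₂·(V₂/V₃)^(γ−1) = 199.1 K; P₃ = P₂·(V₂/V₃)^γ = 400.8 kPa.
T constant ⇒ Boyle's law P V = const: T₄ = T₃; P₄ = P₃·(V₃/V₄) = 168.7 kPa.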